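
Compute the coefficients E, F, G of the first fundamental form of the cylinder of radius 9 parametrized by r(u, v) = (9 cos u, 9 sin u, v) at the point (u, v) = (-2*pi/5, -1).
E = 81;  F = 0;  G = 1

Partials: r_u = (-9*sin(u), 9*cos(u), 0), r_v = (0, 0, 1). As functions of (u, v):
  E = r_u · r_u = 81,
  F = r_u · r_v = 0,
  G = r_v · r_v = 1.
Evaluating at (u, v) = (-2*pi/5, -1): E = 81, F = 0, G = 1.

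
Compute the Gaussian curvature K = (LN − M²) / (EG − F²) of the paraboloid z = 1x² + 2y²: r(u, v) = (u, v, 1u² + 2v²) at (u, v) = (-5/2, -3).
K = 2/7225

Coefficients of the first fundamental form: E = 4*u^2 + 1, F = 8*u*v, G = 16*v^2 + 1.
Coefficients of the second fundamental form: L = 2/sqrt(4*u^2 + 16*v^2 + 1), M = 0, N = 4/sqrt(4*u^2 + 16*v^2 + 1).
Assemble K = (LN − M²)/(EG − F²) = 8/(16*u^4 + 128*u^2*v^2 + 8*u^2 + 256*v^4 + 32*v^2 + 1). At (u, v) = (-5/2, -3): K = 2/7225.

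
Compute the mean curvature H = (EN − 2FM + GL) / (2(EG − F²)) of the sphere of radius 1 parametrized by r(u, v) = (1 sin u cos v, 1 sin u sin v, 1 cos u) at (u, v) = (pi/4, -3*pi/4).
H = -1

With E = 1, F = 0, G = sin(u)^2, L = -sin(u)/Abs(sin(u)), M = 0, N = -sin(u)^3/Abs(sin(u)), assemble
  H = (EN − 2FM + GL) / (2(EG − F²)) = -sin(u)/Abs(sin(u)).
At (u, v) = (pi/4, -3*pi/4): H = -1.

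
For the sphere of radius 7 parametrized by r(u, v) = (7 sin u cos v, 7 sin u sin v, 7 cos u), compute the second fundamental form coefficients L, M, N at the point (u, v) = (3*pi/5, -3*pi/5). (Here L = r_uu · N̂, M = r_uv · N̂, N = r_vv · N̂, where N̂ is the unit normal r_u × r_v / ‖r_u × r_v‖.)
L = -7;  M = 0;  N = -35/8 - 7*sqrt(5)/8

Compute the unit normal N̂(u, v) = (sin(u)^2*cos(v)/Abs(sin(u)), sin(u)^2*sin(v)/Abs(sin(u)), sin(2*u)/(2*Abs(sin(u)))), and the second partials r_uu, r_uv, r_vv. Take dot products:
  L(u, v) = r_uu · N̂ = -7*sin(u)/Abs(sin(u)),
  M(u, v) = r_uv · N̂ = 0,
  N(u, v) = r_vv · N̂ = -7*sin(u)^3/Abs(sin(u)).
Evaluating at (u, v) = (3*pi/5, -3*pi/5):
  L = -7, M = 0, N = -35/8 - 7*sqrt(5)/8.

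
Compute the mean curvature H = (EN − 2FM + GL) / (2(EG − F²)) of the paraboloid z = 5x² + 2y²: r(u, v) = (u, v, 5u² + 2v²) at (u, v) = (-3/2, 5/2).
H = 957*sqrt(326)/106276

With E = 100*u^2 + 1, F = 40*u*v, G = 16*v^2 + 1, L = 10/sqrt(100*u^2 + 16*v^2 + 1), M = 0, N = 4/sqrt(100*u^2 + 16*v^2 + 1), assemble
  H = (EN − 2FM + GL) / (2(EG − F²)) = (200*u^2 + 80*v^2 + 7)/(100*u^2 + 16*v^2 + 1)^(3/2).
At (u, v) = (-3/2, 5/2): H = 957*sqrt(326)/106276.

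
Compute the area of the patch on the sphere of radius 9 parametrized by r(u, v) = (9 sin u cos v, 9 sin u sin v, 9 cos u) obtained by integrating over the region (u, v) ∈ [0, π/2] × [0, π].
Area = 81*pi

Area = ∫∫ √(EG − F²) du dv with √(EG − F²) = 81*Abs(sin(u)). Integrating over [0, π/2] × [0, π] gives 81*pi.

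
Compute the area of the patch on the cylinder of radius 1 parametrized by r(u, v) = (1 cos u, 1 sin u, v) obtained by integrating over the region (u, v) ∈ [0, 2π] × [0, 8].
Area = 16*pi

Area = ∫∫ √(EG − F²) du dv with √(EG − F²) = 1. Integrating over [0, 2π] × [0, 8] gives 16*pi.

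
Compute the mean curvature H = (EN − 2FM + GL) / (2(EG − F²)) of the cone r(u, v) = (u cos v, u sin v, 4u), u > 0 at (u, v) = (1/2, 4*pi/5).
H = 4*sqrt(17)/17

With E = 17, F = 0, G = u^2, L = 0, M = 0, N = 4*sqrt(17)*u^2/(17*Abs(u)), assemble
  H = (EN − 2FM + GL) / (2(EG − F²)) = 2*sqrt(17)/(17*Abs(u)).
At (u, v) = (1/2, 4*pi/5): H = 4*sqrt(17)/17.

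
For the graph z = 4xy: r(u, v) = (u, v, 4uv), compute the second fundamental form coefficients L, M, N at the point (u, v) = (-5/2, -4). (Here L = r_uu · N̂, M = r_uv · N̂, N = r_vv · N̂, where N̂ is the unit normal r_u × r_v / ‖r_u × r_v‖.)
L = 0;  M = 4*sqrt(357)/357;  N = 0

Compute the unit normal N̂(u, v) = (-4*v/sqrt(16*u^2 + 16*v^2 + 1), -4*u/sqrt(16*u^2 + 16*v^2 + 1), 1/sqrt(16*u^2 + 16*v^2 + 1)), and the second partials r_uu, r_uv, r_vv. Take dot products:
  L(u, v) = r_uu · N̂ = 0,
  M(u, v) = r_uv · N̂ = 4/sqrt(16*u^2 + 16*v^2 + 1),
  N(u, v) = r_vv · N̂ = 0.
Evaluating at (u, v) = (-5/2, -4):
  L = 0, M = 4*sqrt(357)/357, N = 0.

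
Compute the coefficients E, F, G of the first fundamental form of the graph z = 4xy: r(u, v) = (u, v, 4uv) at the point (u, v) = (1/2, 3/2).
E = 37;  F = 12;  G = 5

Partials: r_u = (1, 0, 4*v), r_v = (0, 1, 4*u). As functions of (u, v):
  E = r_u · r_u = 16*v^2 + 1,
  F = r_u · r_v = 16*u*v,
  G = r_v · r_v = 16*u^2 + 1.
Evaluating at (u, v) = (1/2, 3/2): E = 37, F = 12, G = 5.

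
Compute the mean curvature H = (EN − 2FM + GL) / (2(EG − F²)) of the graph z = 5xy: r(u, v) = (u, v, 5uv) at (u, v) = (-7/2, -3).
H = -10500*sqrt(2129)/4532641

With E = 25*v^2 + 1, F = 25*u*v, G = 25*u^2 + 1, L = 0, M = 5/sqrt(25*u^2 + 25*v^2 + 1), N = 0, assemble
  H = (EN − 2FM + GL) / (2(EG − F²)) = -125*u*v/(25*u^2 + 25*v^2 + 1)^(3/2).
At (u, v) = (-7/2, -3): H = -10500*sqrt(2129)/4532641.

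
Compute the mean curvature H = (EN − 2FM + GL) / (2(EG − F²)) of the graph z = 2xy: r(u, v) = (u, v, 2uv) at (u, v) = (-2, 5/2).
H = 10*sqrt(42)/441

With E = 4*v^2 + 1, F = 4*u*v, G = 4*u^2 + 1, L = 0, M = 2/sqrt(4*u^2 + 4*v^2 + 1), N = 0, assemble
  H = (EN − 2FM + GL) / (2(EG − F²)) = -8*u*v/(4*u^2 + 4*v^2 + 1)^(3/2).
At (u, v) = (-2, 5/2): H = 10*sqrt(42)/441.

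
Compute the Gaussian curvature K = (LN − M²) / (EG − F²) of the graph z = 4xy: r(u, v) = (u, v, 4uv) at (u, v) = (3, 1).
K = -16/25921

Coefficients of the first fundamental form: E = 16*v^2 + 1, F = 16*u*v, G = 16*u^2 + 1.
Coefficients of the second fundamental form: L = 0, M = 4/sqrt(16*u^2 + 16*v^2 + 1), N = 0.
Assemble K = (LN − M²)/(EG − F²) = -16/(256*u^4 + 512*u^2*v^2 + 32*u^2 + 256*v^4 + 32*v^2 + 1). At (u, v) = (3, 1): K = -16/25921.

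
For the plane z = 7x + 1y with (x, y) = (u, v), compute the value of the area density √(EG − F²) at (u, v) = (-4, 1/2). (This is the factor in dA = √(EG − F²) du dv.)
√(EG − F²)|_{(-4, 1/2)} = sqrt(51)

E = 50, F = 7, G = 2, so EG − F² = 51. Taking the positive square root: √(EG − F²) = sqrt(51). At (u, v) = (-4, 1/2): sqrt(51).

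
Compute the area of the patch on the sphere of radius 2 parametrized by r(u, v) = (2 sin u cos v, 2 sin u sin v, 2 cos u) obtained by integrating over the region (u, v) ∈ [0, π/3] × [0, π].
Area = 2*pi

Area = ∫∫ √(EG − F²) du dv with √(EG − F²) = 4*Abs(sin(u)). Integrating over [0, π/3] × [0, π] gives 2*pi.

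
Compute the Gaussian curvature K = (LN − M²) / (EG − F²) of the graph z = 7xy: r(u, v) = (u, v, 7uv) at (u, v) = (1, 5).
K = -49/1625625

Coefficients of the first fundamental form: E = 49*v^2 + 1, F = 49*u*v, G = 49*u^2 + 1.
Coefficients of the second fundamental form: L = 0, M = 7/sqrt(49*u^2 + 49*v^2 + 1), N = 0.
Assemble K = (LN − M²)/(EG − F²) = -49/(2401*u^4 + 4802*u^2*v^2 + 98*u^2 + 2401*v^4 + 98*v^2 + 1). At (u, v) = (1, 5): K = -49/1625625.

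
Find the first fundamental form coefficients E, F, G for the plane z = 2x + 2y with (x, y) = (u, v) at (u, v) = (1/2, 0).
E = 5;  F = 4;  G = 5

Partials: r_u = (1, 0, 2), r_v = (0, 1, 2). As functions of (u, v):
  E = r_u · r_u = 5,
  F = r_u · r_v = 4,
  G = r_v · r_v = 5.
Evaluating at (u, v) = (1/2, 0): E = 5, F = 4, G = 5.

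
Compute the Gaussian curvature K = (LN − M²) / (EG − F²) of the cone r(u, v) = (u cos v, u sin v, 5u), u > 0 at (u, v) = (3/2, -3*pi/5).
K = 0

Coefficients of the first fundamental form: E = 26, F = 0, G = u^2.
Coefficients of the second fundamental form: L = 0, M = 0, N = 5*sqrt(26)*u^2/(26*Abs(u)).
Assemble K = (LN − M²)/(EG − F²) = 0. At (u, v) = (3/2, -3*pi/5): K = 0.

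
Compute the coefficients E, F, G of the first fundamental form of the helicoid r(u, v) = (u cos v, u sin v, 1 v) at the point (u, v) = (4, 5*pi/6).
E = 1;  F = 0;  G = 17

Partials: r_u = (cos(v), sin(v), 0), r_v = (-u*sin(v), u*cos(v), 1). As functions of (u, v):
  E = r_u · r_u = 1,
  F = r_u · r_v = 0,
  G = r_v · r_v = u^2 + 1.
Evaluating at (u, v) = (4, 5*pi/6): E = 1, F = 0, G = 17.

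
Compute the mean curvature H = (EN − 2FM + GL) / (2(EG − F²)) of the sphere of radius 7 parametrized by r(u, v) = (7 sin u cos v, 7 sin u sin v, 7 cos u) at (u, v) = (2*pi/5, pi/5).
H = -1/7

With E = 49, F = 0, G = 49*sin(u)^2, L = -7*sin(u)/Abs(sin(u)), M = 0, N = -7*sin(u)^3/Abs(sin(u)), assemble
  H = (EN − 2FM + GL) / (2(EG − F²)) = -sin(u)/(7*Abs(sin(u))).
At (u, v) = (2*pi/5, pi/5): H = -1/7.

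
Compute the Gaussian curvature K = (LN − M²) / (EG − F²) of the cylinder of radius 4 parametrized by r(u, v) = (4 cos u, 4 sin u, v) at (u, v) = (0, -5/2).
K = 0

Coefficients of the first fundamental form: E = 16, F = 0, G = 1.
Coefficients of the second fundamental form: L = -4, M = 0, N = 0.
Assemble K = (LN − M²)/(EG − F²) = 0. At (u, v) = (0, -5/2): K = 0.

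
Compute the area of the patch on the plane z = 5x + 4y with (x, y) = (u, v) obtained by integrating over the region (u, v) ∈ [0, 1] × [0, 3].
Area = 3*sqrt(42)

Area = ∫∫ √(EG − F²) du dv with √(EG − F²) = sqrt(42). Integrating over [0, 1] × [0, 3] gives 3*sqrt(42).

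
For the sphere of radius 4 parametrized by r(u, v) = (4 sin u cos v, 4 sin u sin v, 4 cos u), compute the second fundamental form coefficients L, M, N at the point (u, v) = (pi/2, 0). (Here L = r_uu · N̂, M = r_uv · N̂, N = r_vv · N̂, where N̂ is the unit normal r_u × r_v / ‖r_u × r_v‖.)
L = -4;  M = 0;  N = -4

Compute the unit normal N̂(u, v) = (sin(u)^2*cos(v)/Abs(sin(u)), sin(u)^2*sin(v)/Abs(sin(u)), sin(2*u)/(2*Abs(sin(u)))), and the second partials r_uu, r_uv, r_vv. Take dot products:
  L(u, v) = r_uu · N̂ = -4*sin(u)/Abs(sin(u)),
  M(u, v) = r_uv · N̂ = 0,
  N(u, v) = r_vv · N̂ = -4*sin(u)^3/Abs(sin(u)).
Evaluating at (u, v) = (pi/2, 0):
  L = -4, M = 0, N = -4.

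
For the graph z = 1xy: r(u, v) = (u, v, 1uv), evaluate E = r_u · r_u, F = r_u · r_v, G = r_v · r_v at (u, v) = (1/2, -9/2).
E = 85/4;  F = -9/4;  G = 5/4

Partials: r_u = (1, 0, v), r_v = (0, 1, u). As functions of (u, v):
  E = r_u · r_u = v^2 + 1,
  F = r_u · r_v = u*v,
  G = r_v · r_v = u^2 + 1.
Evaluating at (u, v) = (1/2, -9/2): E = 85/4, F = -9/4, G = 5/4.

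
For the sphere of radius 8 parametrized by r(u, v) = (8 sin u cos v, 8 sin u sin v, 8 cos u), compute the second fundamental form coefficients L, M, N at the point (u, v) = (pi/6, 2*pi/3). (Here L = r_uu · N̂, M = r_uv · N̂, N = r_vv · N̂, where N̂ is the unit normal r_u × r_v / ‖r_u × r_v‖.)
L = -8;  M = 0;  N = -2

Compute the unit normal N̂(u, v) = (sin(u)^2*cos(v)/Abs(sin(u)), sin(u)^2*sin(v)/Abs(sin(u)), sin(2*u)/(2*Abs(sin(u)))), and the second partials r_uu, r_uv, r_vv. Take dot products:
  L(u, v) = r_uu · N̂ = -8*sin(u)/Abs(sin(u)),
  M(u, v) = r_uv · N̂ = 0,
  N(u, v) = r_vv · N̂ = -8*sin(u)^3/Abs(sin(u)).
Evaluating at (u, v) = (pi/6, 2*pi/3):
  L = -8, M = 0, N = -2.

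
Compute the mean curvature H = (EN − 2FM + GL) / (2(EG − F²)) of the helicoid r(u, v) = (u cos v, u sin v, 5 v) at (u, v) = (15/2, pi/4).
H = 0

With E = 1, F = 0, G = u^2 + 25, L = 0, M = -5/sqrt(u^2 + 25), N = 0, assemble
  H = (EN − 2FM + GL) / (2(EG − F²)) = 0.
At (u, v) = (15/2, pi/4): H = 0.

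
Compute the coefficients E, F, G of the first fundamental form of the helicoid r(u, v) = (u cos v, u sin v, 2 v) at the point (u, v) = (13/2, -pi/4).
E = 1;  F = 0;  G = 185/4

Partials: r_u = (cos(v), sin(v), 0), r_v = (-u*sin(v), u*cos(v), 2). As functions of (u, v):
  E = r_u · r_u = 1,
  F = r_u · r_v = 0,
  G = r_v · r_v = u^2 + 4.
Evaluating at (u, v) = (13/2, -pi/4): E = 1, F = 0, G = 185/4.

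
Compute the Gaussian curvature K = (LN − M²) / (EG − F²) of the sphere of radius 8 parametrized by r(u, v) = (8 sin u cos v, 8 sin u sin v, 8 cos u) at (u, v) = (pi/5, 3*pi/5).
K = 1/64

Coefficients of the first fundamental form: E = 64, F = 0, G = 64*sin(u)^2.
Coefficients of the second fundamental form: L = -8*sin(u)/Abs(sin(u)), M = 0, N = -8*sin(u)^3/Abs(sin(u)).
Assemble K = (LN − M²)/(EG − F²) = 1/64. At (u, v) = (pi/5, 3*pi/5): K = 1/64.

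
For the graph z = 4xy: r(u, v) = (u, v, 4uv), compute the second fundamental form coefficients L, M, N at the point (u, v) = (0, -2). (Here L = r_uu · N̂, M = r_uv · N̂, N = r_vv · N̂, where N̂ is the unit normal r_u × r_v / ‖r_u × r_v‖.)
L = 0;  M = 4*sqrt(65)/65;  N = 0

Compute the unit normal N̂(u, v) = (-4*v/sqrt(16*u^2 + 16*v^2 + 1), -4*u/sqrt(16*u^2 + 16*v^2 + 1), 1/sqrt(16*u^2 + 16*v^2 + 1)), and the second partials r_uu, r_uv, r_vv. Take dot products:
  L(u, v) = r_uu · N̂ = 0,
  M(u, v) = r_uv · N̂ = 4/sqrt(16*u^2 + 16*v^2 + 1),
  N(u, v) = r_vv · N̂ = 0.
Evaluating at (u, v) = (0, -2):
  L = 0, M = 4*sqrt(65)/65, N = 0.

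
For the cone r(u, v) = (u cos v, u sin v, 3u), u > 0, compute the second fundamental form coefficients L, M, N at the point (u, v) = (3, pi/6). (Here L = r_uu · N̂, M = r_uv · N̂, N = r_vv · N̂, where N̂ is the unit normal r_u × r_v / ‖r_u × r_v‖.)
L = 0;  M = 0;  N = 9*sqrt(10)/10

Compute the unit normal N̂(u, v) = (-3*sqrt(10)*u*cos(v)/(10*Abs(u)), -3*sqrt(10)*u*sin(v)/(10*Abs(u)), sqrt(10)*u/(10*Abs(u))), and the second partials r_uu, r_uv, r_vv. Take dot products:
  L(u, v) = r_uu · N̂ = 0,
  M(u, v) = r_uv · N̂ = 0,
  N(u, v) = r_vv · N̂ = 3*sqrt(10)*u^2/(10*Abs(u)).
Evaluating at (u, v) = (3, pi/6):
  L = 0, M = 0, N = 9*sqrt(10)/10.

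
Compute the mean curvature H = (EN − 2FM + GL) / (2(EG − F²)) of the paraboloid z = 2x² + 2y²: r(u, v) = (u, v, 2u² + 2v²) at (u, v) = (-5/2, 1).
H = 236*sqrt(13)/4563

With E = 16*u^2 + 1, F = 16*u*v, G = 16*v^2 + 1, L = 4/sqrt(16*u^2 + 16*v^2 + 1), M = 0, N = 4/sqrt(16*u^2 + 16*v^2 + 1), assemble
  H = (EN − 2FM + GL) / (2(EG − F²)) = 4*(8*u^2 + 8*v^2 + 1)/(16*u^2 + 16*v^2 + 1)^(3/2).
At (u, v) = (-5/2, 1): H = 236*sqrt(13)/4563.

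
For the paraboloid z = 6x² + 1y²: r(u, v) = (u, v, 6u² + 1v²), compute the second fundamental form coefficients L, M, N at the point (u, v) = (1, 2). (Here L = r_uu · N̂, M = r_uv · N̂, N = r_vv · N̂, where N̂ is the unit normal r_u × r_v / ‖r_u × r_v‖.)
L = 12*sqrt(161)/161;  M = 0;  N = 2*sqrt(161)/161

Compute the unit normal N̂(u, v) = (-12*u/sqrt(144*u^2 + 4*v^2 + 1), -2*v/sqrt(144*u^2 + 4*v^2 + 1), 1/sqrt(144*u^2 + 4*v^2 + 1)), and the second partials r_uu, r_uv, r_vv. Take dot products:
  L(u, v) = r_uu · N̂ = 12/sqrt(144*u^2 + 4*v^2 + 1),
  M(u, v) = r_uv · N̂ = 0,
  N(u, v) = r_vv · N̂ = 2/sqrt(144*u^2 + 4*v^2 + 1).
Evaluating at (u, v) = (1, 2):
  L = 12*sqrt(161)/161, M = 0, N = 2*sqrt(161)/161.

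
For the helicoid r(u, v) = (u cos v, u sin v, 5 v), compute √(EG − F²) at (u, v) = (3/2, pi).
√(EG − F²)|_{(3/2, pi)} = sqrt(109)/2

E = 1, F = 0, G = u^2 + 25; EG − F² = u^2 + 25; √(EG − F²) = sqrt(u^2 + 25). At the given point: sqrt(109)/2.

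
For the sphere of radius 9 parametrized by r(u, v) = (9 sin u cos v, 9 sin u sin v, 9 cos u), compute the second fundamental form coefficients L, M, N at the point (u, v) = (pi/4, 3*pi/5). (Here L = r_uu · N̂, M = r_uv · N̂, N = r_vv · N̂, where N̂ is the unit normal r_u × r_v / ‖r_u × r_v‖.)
L = -9;  M = 0;  N = -9/2

Compute the unit normal N̂(u, v) = (sin(u)^2*cos(v)/Abs(sin(u)), sin(u)^2*sin(v)/Abs(sin(u)), sin(2*u)/(2*Abs(sin(u)))), and the second partials r_uu, r_uv, r_vv. Take dot products:
  L(u, v) = r_uu · N̂ = -9*sin(u)/Abs(sin(u)),
  M(u, v) = r_uv · N̂ = 0,
  N(u, v) = r_vv · N̂ = -9*sin(u)^3/Abs(sin(u)).
Evaluating at (u, v) = (pi/4, 3*pi/5):
  L = -9, M = 0, N = -9/2.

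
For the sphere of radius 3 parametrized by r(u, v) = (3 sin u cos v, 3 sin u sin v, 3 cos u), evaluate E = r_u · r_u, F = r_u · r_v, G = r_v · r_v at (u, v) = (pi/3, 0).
E = 9;  F = 0;  G = 27/4

Partials: r_u = (3*cos(u)*cos(v), 3*sin(v)*cos(u), -3*sin(u)), r_v = (-3*sin(u)*sin(v), 3*sin(u)*cos(v), 0). As functions of (u, v):
  E = r_u · r_u = 9,
  F = r_u · r_v = 0,
  G = r_v · r_v = 9*sin(u)^2.
Evaluating at (u, v) = (pi/3, 0): E = 9, F = 0, G = 27/4.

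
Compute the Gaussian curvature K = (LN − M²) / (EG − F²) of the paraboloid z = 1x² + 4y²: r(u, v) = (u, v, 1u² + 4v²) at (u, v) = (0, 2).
K = 16/66049

Coefficients of the first fundamental form: E = 4*u^2 + 1, F = 16*u*v, G = 64*v^2 + 1.
Coefficients of the second fundamental form: L = 2/sqrt(4*u^2 + 64*v^2 + 1), M = 0, N = 8/sqrt(4*u^2 + 64*v^2 + 1).
Assemble K = (LN − M²)/(EG − F²) = 16/(16*u^4 + 512*u^2*v^2 + 8*u^2 + 4096*v^4 + 128*v^2 + 1). At (u, v) = (0, 2): K = 16/66049.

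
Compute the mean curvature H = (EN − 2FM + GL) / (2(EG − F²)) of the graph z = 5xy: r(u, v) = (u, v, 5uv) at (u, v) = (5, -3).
H = 1875*sqrt(851)/724201

With E = 25*v^2 + 1, F = 25*u*v, G = 25*u^2 + 1, L = 0, M = 5/sqrt(25*u^2 + 25*v^2 + 1), N = 0, assemble
  H = (EN − 2FM + GL) / (2(EG − F²)) = -125*u*v/(25*u^2 + 25*v^2 + 1)^(3/2).
At (u, v) = (5, -3): H = 1875*sqrt(851)/724201.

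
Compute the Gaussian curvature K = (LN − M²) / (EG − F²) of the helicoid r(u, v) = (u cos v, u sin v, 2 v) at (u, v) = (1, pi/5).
K = -4/25

Coefficients of the first fundamental form: E = 1, F = 0, G = u^2 + 4.
Coefficients of the second fundamental form: L = 0, M = -2/sqrt(u^2 + 4), N = 0.
Assemble K = (LN − M²)/(EG − F²) = -4/(u^2 + 4)^2. At (u, v) = (1, pi/5): K = -4/25.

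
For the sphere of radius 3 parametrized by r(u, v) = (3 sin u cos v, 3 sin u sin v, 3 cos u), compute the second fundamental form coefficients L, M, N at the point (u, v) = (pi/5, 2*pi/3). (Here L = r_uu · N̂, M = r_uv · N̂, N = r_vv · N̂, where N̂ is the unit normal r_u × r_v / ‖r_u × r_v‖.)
L = -3;  M = 0;  N = -15/8 + 3*sqrt(5)/8

Compute the unit normal N̂(u, v) = (sin(u)^2*cos(v)/Abs(sin(u)), sin(u)^2*sin(v)/Abs(sin(u)), sin(2*u)/(2*Abs(sin(u)))), and the second partials r_uu, r_uv, r_vv. Take dot products:
  L(u, v) = r_uu · N̂ = -3*sin(u)/Abs(sin(u)),
  M(u, v) = r_uv · N̂ = 0,
  N(u, v) = r_vv · N̂ = -3*sin(u)^3/Abs(sin(u)).
Evaluating at (u, v) = (pi/5, 2*pi/3):
  L = -3, M = 0, N = -15/8 + 3*sqrt(5)/8.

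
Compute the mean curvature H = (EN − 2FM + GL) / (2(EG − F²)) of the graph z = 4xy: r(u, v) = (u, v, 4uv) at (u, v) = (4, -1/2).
H = 128*sqrt(29)/22707

With E = 16*v^2 + 1, F = 16*u*v, G = 16*u^2 + 1, L = 0, M = 4/sqrt(16*u^2 + 16*v^2 + 1), N = 0, assemble
  H = (EN − 2FM + GL) / (2(EG − F²)) = -64*u*v/(16*u^2 + 16*v^2 + 1)^(3/2).
At (u, v) = (4, -1/2): H = 128*sqrt(29)/22707.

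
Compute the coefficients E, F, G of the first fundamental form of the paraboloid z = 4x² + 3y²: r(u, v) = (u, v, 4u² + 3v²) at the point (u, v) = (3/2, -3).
E = 145;  F = -216;  G = 325

Partials: r_u = (1, 0, 8*u), r_v = (0, 1, 6*v). As functions of (u, v):
  E = r_u · r_u = 64*u^2 + 1,
  F = r_u · r_v = 48*u*v,
  G = r_v · r_v = 36*v^2 + 1.
Evaluating at (u, v) = (3/2, -3): E = 145, F = -216, G = 325.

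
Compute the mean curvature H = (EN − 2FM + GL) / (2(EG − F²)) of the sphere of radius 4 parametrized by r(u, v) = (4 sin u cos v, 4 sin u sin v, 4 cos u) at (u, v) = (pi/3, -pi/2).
H = -1/4

With E = 16, F = 0, G = 16*sin(u)^2, L = -4*sin(u)/Abs(sin(u)), M = 0, N = -4*sin(u)^3/Abs(sin(u)), assemble
  H = (EN − 2FM + GL) / (2(EG − F²)) = -sin(u)/(4*Abs(sin(u))).
At (u, v) = (pi/3, -pi/2): H = -1/4.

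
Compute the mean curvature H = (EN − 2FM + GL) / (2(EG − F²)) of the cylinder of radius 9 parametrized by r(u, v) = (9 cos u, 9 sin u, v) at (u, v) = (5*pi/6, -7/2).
H = -1/18

With E = 81, F = 0, G = 1, L = -9, M = 0, N = 0, assemble
  H = (EN − 2FM + GL) / (2(EG − F²)) = -1/18.
At (u, v) = (5*pi/6, -7/2): H = -1/18.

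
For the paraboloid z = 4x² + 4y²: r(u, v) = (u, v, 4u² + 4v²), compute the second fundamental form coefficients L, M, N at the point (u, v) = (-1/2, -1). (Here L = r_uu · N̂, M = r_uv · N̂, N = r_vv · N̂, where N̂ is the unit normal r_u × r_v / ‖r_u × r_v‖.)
L = 8/9;  M = 0;  N = 8/9

Compute the unit normal N̂(u, v) = (-8*u/sqrt(64*u^2 + 64*v^2 + 1), -8*v/sqrt(64*u^2 + 64*v^2 + 1), 1/sqrt(64*u^2 + 64*v^2 + 1)), and the second partials r_uu, r_uv, r_vv. Take dot products:
  L(u, v) = r_uu · N̂ = 8/sqrt(64*u^2 + 64*v^2 + 1),
  M(u, v) = r_uv · N̂ = 0,
  N(u, v) = r_vv · N̂ = 8/sqrt(64*u^2 + 64*v^2 + 1).
Evaluating at (u, v) = (-1/2, -1):
  L = 8/9, M = 0, N = 8/9.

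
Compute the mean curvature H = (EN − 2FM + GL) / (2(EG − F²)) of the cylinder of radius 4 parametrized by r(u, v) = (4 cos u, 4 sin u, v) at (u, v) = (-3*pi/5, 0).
H = -1/8

With E = 16, F = 0, G = 1, L = -4, M = 0, N = 0, assemble
  H = (EN − 2FM + GL) / (2(EG − F²)) = -1/8.
At (u, v) = (-3*pi/5, 0): H = -1/8.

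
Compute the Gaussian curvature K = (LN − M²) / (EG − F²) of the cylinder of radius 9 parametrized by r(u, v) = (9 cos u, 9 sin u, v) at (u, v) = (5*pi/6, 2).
K = 0

Coefficients of the first fundamental form: E = 81, F = 0, G = 1.
Coefficients of the second fundamental form: L = -9, M = 0, N = 0.
Assemble K = (LN − M²)/(EG − F²) = 0. At (u, v) = (5*pi/6, 2): K = 0.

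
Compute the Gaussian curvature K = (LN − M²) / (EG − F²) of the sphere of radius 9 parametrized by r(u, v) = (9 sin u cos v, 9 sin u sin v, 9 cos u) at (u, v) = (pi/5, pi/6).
K = 1/81

Coefficients of the first fundamental form: E = 81, F = 0, G = 81*sin(u)^2.
Coefficients of the second fundamental form: L = -9*sin(u)/Abs(sin(u)), M = 0, N = -9*sin(u)^3/Abs(sin(u)).
Assemble K = (LN − M²)/(EG − F²) = 1/81. At (u, v) = (pi/5, pi/6): K = 1/81.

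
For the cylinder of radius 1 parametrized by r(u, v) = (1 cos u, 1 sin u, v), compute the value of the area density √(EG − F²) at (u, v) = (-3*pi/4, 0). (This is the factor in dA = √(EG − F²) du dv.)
√(EG − F²)|_{(-3*pi/4, 0)} = 1

E = 1, F = 0, G = 1, so EG − F² = 1. Taking the positive square root: √(EG − F²) = 1. At (u, v) = (-3*pi/4, 0): 1.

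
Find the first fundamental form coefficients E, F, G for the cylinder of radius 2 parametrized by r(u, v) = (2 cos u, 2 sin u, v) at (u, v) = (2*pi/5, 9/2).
E = 4;  F = 0;  G = 1

Partials: r_u = (-2*sin(u), 2*cos(u), 0), r_v = (0, 0, 1). As functions of (u, v):
  E = r_u · r_u = 4,
  F = r_u · r_v = 0,
  G = r_v · r_v = 1.
Evaluating at (u, v) = (2*pi/5, 9/2): E = 4, F = 0, G = 1.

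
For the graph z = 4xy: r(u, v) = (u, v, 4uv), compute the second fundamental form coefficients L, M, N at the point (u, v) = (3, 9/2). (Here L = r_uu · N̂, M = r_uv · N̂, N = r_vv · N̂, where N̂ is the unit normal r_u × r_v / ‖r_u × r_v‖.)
L = 0;  M = 4*sqrt(469)/469;  N = 0

Compute the unit normal N̂(u, v) = (-4*v/sqrt(16*u^2 + 16*v^2 + 1), -4*u/sqrt(16*u^2 + 16*v^2 + 1), 1/sqrt(16*u^2 + 16*v^2 + 1)), and the second partials r_uu, r_uv, r_vv. Take dot products:
  L(u, v) = r_uu · N̂ = 0,
  M(u, v) = r_uv · N̂ = 4/sqrt(16*u^2 + 16*v^2 + 1),
  N(u, v) = r_vv · N̂ = 0.
Evaluating at (u, v) = (3, 9/2):
  L = 0, M = 4*sqrt(469)/469, N = 0.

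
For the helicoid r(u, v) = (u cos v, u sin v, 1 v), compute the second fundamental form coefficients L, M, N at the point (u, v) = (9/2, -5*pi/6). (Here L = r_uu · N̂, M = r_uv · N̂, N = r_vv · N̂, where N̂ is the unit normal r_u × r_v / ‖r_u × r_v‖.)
L = 0;  M = -2*sqrt(85)/85;  N = 0

Compute the unit normal N̂(u, v) = (sin(v)/sqrt(u^2 + 1), -cos(v)/sqrt(u^2 + 1), u/sqrt(u^2 + 1)), and the second partials r_uu, r_uv, r_vv. Take dot products:
  L(u, v) = r_uu · N̂ = 0,
  M(u, v) = r_uv · N̂ = -1/sqrt(u^2 + 1),
  N(u, v) = r_vv · N̂ = 0.
Evaluating at (u, v) = (9/2, -5*pi/6):
  L = 0, M = -2*sqrt(85)/85, N = 0.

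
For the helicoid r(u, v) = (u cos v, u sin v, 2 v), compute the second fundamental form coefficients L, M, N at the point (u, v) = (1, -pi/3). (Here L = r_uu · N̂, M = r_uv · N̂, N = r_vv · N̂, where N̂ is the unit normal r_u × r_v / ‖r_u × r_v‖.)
L = 0;  M = -2*sqrt(5)/5;  N = 0

Compute the unit normal N̂(u, v) = (2*sin(v)/sqrt(u^2 + 4), -2*cos(v)/sqrt(u^2 + 4), u/sqrt(u^2 + 4)), and the second partials r_uu, r_uv, r_vv. Take dot products:
  L(u, v) = r_uu · N̂ = 0,
  M(u, v) = r_uv · N̂ = -2/sqrt(u^2 + 4),
  N(u, v) = r_vv · N̂ = 0.
Evaluating at (u, v) = (1, -pi/3):
  L = 0, M = -2*sqrt(5)/5, N = 0.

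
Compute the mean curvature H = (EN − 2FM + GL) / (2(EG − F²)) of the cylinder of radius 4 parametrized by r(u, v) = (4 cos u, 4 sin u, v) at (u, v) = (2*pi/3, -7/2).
H = -1/8

With E = 16, F = 0, G = 1, L = -4, M = 0, N = 0, assemble
  H = (EN − 2FM + GL) / (2(EG − F²)) = -1/8.
At (u, v) = (2*pi/3, -7/2): H = -1/8.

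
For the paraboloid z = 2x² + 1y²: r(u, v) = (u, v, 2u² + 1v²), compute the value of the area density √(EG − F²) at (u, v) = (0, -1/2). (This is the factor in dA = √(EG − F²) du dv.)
√(EG − F²)|_{(0, -1/2)} = sqrt(2)

E = 16*u^2 + 1, F = 8*u*v, G = 4*v^2 + 1, so EG − F² = 16*u^2 + 4*v^2 + 1. Taking the positive square root: √(EG − F²) = sqrt(16*u^2 + 4*v^2 + 1). At (u, v) = (0, -1/2): sqrt(2).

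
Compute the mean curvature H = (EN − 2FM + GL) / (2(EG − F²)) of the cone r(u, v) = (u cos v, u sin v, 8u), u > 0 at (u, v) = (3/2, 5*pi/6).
H = 8*sqrt(65)/195

With E = 65, F = 0, G = u^2, L = 0, M = 0, N = 8*sqrt(65)*u^2/(65*Abs(u)), assemble
  H = (EN − 2FM + GL) / (2(EG − F²)) = 4*sqrt(65)/(65*Abs(u)).
At (u, v) = (3/2, 5*pi/6): H = 8*sqrt(65)/195.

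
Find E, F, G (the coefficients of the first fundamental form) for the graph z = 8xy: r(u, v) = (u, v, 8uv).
E = 64*v^2 + 1;  F = 64*u*v;  G = 64*u^2 + 1

Compute partials: r_u = (1, 0, 8*v), r_v = (0, 1, 8*u). Then
  E = r_u · r_u = 64*v^2 + 1,
  F = r_u · r_v = 64*u*v,
  G = r_v · r_v = 64*u^2 + 1.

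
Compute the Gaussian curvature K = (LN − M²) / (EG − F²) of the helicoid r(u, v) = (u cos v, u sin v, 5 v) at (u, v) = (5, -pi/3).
K = -1/100

Coefficients of the first fundamental form: E = 1, F = 0, G = u^2 + 25.
Coefficients of the second fundamental form: L = 0, M = -5/sqrt(u^2 + 25), N = 0.
Assemble K = (LN − M²)/(EG − F²) = -25/(u^2 + 25)^2. At (u, v) = (5, -pi/3): K = -1/100.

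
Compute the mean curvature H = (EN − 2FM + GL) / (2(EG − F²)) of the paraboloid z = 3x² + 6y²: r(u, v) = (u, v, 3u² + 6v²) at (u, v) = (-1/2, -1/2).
H = 171*sqrt(46)/2116

With E = 36*u^2 + 1, F = 72*u*v, G = 144*v^2 + 1, L = 6/sqrt(36*u^2 + 144*v^2 + 1), M = 0, N = 12/sqrt(36*u^2 + 144*v^2 + 1), assemble
  H = (EN − 2FM + GL) / (2(EG − F²)) = 9*(24*u^2 + 48*v^2 + 1)/(36*u^2 + 144*v^2 + 1)^(3/2).
At (u, v) = (-1/2, -1/2): H = 171*sqrt(46)/2116.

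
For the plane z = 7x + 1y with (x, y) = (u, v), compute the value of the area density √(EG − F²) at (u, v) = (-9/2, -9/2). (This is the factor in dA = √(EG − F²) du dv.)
√(EG − F²)|_{(-9/2, -9/2)} = sqrt(51)

E = 50, F = 7, G = 2, so EG − F² = 51. Taking the positive square root: √(EG − F²) = sqrt(51). At (u, v) = (-9/2, -9/2): sqrt(51).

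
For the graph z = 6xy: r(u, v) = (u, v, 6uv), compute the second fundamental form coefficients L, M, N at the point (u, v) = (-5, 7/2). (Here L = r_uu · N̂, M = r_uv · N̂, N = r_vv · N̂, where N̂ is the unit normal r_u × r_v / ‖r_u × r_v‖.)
L = 0;  M = 3*sqrt(1342)/671;  N = 0

Compute the unit normal N̂(u, v) = (-6*v/sqrt(36*u^2 + 36*v^2 + 1), -6*u/sqrt(36*u^2 + 36*v^2 + 1), 1/sqrt(36*u^2 + 36*v^2 + 1)), and the second partials r_uu, r_uv, r_vv. Take dot products:
  L(u, v) = r_uu · N̂ = 0,
  M(u, v) = r_uv · N̂ = 6/sqrt(36*u^2 + 36*v^2 + 1),
  N(u, v) = r_vv · N̂ = 0.
Evaluating at (u, v) = (-5, 7/2):
  L = 0, M = 3*sqrt(1342)/671, N = 0.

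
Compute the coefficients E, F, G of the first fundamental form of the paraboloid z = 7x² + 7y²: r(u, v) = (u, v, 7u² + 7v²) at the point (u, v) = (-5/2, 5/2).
E = 1226;  F = -1225;  G = 1226

Partials: r_u = (1, 0, 14*u), r_v = (0, 1, 14*v). As functions of (u, v):
  E = r_u · r_u = 196*u^2 + 1,
  F = r_u · r_v = 196*u*v,
  G = r_v · r_v = 196*v^2 + 1.
Evaluating at (u, v) = (-5/2, 5/2): E = 1226, F = -1225, G = 1226.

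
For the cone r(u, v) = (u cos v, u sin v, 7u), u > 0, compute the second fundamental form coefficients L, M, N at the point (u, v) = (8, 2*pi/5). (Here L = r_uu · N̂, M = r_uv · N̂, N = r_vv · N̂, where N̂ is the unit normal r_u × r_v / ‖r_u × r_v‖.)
L = 0;  M = 0;  N = 28*sqrt(2)/5

Compute the unit normal N̂(u, v) = (-7*sqrt(2)*u*cos(v)/(10*Abs(u)), -7*sqrt(2)*u*sin(v)/(10*Abs(u)), sqrt(2)*u/(10*Abs(u))), and the second partials r_uu, r_uv, r_vv. Take dot products:
  L(u, v) = r_uu · N̂ = 0,
  M(u, v) = r_uv · N̂ = 0,
  N(u, v) = r_vv · N̂ = 7*sqrt(2)*u^2/(10*Abs(u)).
Evaluating at (u, v) = (8, 2*pi/5):
  L = 0, M = 0, N = 28*sqrt(2)/5.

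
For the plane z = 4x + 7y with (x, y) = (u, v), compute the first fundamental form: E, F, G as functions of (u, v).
E = 17;  F = 28;  G = 50

Compute partials: r_u = (1, 0, 4), r_v = (0, 1, 7). Then
  E = r_u · r_u = 17,
  F = r_u · r_v = 28,
  G = r_v · r_v = 50.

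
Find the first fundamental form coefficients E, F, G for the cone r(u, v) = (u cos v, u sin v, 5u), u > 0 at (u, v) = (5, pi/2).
E = 26;  F = 0;  G = 25

Partials: r_u = (cos(v), sin(v), 5), r_v = (-u*sin(v), u*cos(v), 0). As functions of (u, v):
  E = r_u · r_u = 26,
  F = r_u · r_v = 0,
  G = r_v · r_v = u^2.
Evaluating at (u, v) = (5, pi/2): E = 26, F = 0, G = 25.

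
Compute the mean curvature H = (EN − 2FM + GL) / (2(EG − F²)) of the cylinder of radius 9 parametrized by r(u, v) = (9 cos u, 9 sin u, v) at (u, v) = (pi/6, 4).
H = -1/18

With E = 81, F = 0, G = 1, L = -9, M = 0, N = 0, assemble
  H = (EN − 2FM + GL) / (2(EG − F²)) = -1/18.
At (u, v) = (pi/6, 4): H = -1/18.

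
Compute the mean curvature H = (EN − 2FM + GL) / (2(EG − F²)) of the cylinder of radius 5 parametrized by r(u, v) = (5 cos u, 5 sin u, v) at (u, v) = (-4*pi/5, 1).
H = -1/10

With E = 25, F = 0, G = 1, L = -5, M = 0, N = 0, assemble
  H = (EN − 2FM + GL) / (2(EG − F²)) = -1/10.
At (u, v) = (-4*pi/5, 1): H = -1/10.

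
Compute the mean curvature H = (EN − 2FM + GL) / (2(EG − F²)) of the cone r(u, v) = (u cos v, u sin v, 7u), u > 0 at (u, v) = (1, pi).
H = 7*sqrt(2)/20

With E = 50, F = 0, G = u^2, L = 0, M = 0, N = 7*sqrt(2)*u^2/(10*Abs(u)), assemble
  H = (EN − 2FM + GL) / (2(EG − F²)) = 7*sqrt(2)/(20*Abs(u)).
At (u, v) = (1, pi): H = 7*sqrt(2)/20.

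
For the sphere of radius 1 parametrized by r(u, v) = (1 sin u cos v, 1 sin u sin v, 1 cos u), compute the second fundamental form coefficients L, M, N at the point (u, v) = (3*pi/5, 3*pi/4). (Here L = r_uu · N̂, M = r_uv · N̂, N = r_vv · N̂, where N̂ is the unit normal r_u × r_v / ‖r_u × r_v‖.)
L = -1;  M = 0;  N = -5/8 - sqrt(5)/8

Compute the unit normal N̂(u, v) = (sin(u)^2*cos(v)/Abs(sin(u)), sin(u)^2*sin(v)/Abs(sin(u)), sin(2*u)/(2*Abs(sin(u)))), and the second partials r_uu, r_uv, r_vv. Take dot products:
  L(u, v) = r_uu · N̂ = -sin(u)/Abs(sin(u)),
  M(u, v) = r_uv · N̂ = 0,
  N(u, v) = r_vv · N̂ = -sin(u)^3/Abs(sin(u)).
Evaluating at (u, v) = (3*pi/5, 3*pi/4):
  L = -1, M = 0, N = -5/8 - sqrt(5)/8.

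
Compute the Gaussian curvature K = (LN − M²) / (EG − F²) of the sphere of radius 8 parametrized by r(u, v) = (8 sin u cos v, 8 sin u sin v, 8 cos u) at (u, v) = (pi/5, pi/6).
K = 1/64

Coefficients of the first fundamental form: E = 64, F = 0, G = 64*sin(u)^2.
Coefficients of the second fundamental form: L = -8*sin(u)/Abs(sin(u)), M = 0, N = -8*sin(u)^3/Abs(sin(u)).
Assemble K = (LN − M²)/(EG − F²) = 1/64. At (u, v) = (pi/5, pi/6): K = 1/64.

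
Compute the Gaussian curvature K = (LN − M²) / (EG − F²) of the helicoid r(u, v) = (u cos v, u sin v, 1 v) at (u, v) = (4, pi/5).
K = -1/289

Coefficients of the first fundamental form: E = 1, F = 0, G = u^2 + 1.
Coefficients of the second fundamental form: L = 0, M = -1/sqrt(u^2 + 1), N = 0.
Assemble K = (LN − M²)/(EG − F²) = -1/(u^2 + 1)^2. At (u, v) = (4, pi/5): K = -1/289.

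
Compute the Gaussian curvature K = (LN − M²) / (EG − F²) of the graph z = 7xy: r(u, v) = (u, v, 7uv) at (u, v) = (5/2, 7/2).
K = -196/3294225

Coefficients of the first fundamental form: E = 49*v^2 + 1, F = 49*u*v, G = 49*u^2 + 1.
Coefficients of the second fundamental form: L = 0, M = 7/sqrt(49*u^2 + 49*v^2 + 1), N = 0.
Assemble K = (LN − M²)/(EG − F²) = -49/(2401*u^4 + 4802*u^2*v^2 + 98*u^2 + 2401*v^4 + 98*v^2 + 1). At (u, v) = (5/2, 7/2): K = -196/3294225.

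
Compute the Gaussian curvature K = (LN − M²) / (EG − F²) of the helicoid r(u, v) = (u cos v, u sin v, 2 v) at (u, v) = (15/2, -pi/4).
K = -64/58081

Coefficients of the first fundamental form: E = 1, F = 0, G = u^2 + 4.
Coefficients of the second fundamental form: L = 0, M = -2/sqrt(u^2 + 4), N = 0.
Assemble K = (LN − M²)/(EG − F²) = -4/(u^2 + 4)^2. At (u, v) = (15/2, -pi/4): K = -64/58081.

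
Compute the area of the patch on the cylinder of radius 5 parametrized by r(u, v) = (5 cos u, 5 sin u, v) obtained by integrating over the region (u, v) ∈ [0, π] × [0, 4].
Area = 20*pi

Area = ∫∫ √(EG − F²) du dv with √(EG − F²) = 5. Integrating over [0, π] × [0, 4] gives 20*pi.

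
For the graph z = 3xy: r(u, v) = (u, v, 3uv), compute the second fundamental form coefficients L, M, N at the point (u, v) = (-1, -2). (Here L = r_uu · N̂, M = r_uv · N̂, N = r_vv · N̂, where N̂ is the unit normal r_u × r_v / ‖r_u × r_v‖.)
L = 0;  M = 3*sqrt(46)/46;  N = 0

Compute the unit normal N̂(u, v) = (-3*v/sqrt(9*u^2 + 9*v^2 + 1), -3*u/sqrt(9*u^2 + 9*v^2 + 1), 1/sqrt(9*u^2 + 9*v^2 + 1)), and the second partials r_uu, r_uv, r_vv. Take dot products:
  L(u, v) = r_uu · N̂ = 0,
  M(u, v) = r_uv · N̂ = 3/sqrt(9*u^2 + 9*v^2 + 1),
  N(u, v) = r_vv · N̂ = 0.
Evaluating at (u, v) = (-1, -2):
  L = 0, M = 3*sqrt(46)/46, N = 0.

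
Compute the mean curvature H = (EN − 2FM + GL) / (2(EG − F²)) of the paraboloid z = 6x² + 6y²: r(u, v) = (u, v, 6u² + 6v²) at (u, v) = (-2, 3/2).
H = 5412*sqrt(901)/811801

With E = 144*u^2 + 1, F = 144*u*v, G = 144*v^2 + 1, L = 12/sqrt(144*u^2 + 144*v^2 + 1), M = 0, N = 12/sqrt(144*u^2 + 144*v^2 + 1), assemble
  H = (EN − 2FM + GL) / (2(EG − F²)) = 12*(72*u^2 + 72*v^2 + 1)/(144*u^2 + 144*v^2 + 1)^(3/2).
At (u, v) = (-2, 3/2): H = 5412*sqrt(901)/811801.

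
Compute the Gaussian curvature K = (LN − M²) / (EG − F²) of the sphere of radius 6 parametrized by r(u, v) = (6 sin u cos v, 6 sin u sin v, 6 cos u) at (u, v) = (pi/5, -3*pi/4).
K = 1/36

Coefficients of the first fundamental form: E = 36, F = 0, G = 36*sin(u)^2.
Coefficients of the second fundamental form: L = -6*sin(u)/Abs(sin(u)), M = 0, N = -6*sin(u)^3/Abs(sin(u)).
Assemble K = (LN − M²)/(EG − F²) = 1/36. At (u, v) = (pi/5, -3*pi/4): K = 1/36.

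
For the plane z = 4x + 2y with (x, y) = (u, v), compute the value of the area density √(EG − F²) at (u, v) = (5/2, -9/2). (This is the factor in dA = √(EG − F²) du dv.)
√(EG − F²)|_{(5/2, -9/2)} = sqrt(21)

E = 17, F = 8, G = 5, so EG − F² = 21. Taking the positive square root: √(EG − F²) = sqrt(21). At (u, v) = (5/2, -9/2): sqrt(21).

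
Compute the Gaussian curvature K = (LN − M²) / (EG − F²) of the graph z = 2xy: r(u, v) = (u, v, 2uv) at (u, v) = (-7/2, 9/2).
K = -4/17161

Coefficients of the first fundamental form: E = 4*v^2 + 1, F = 4*u*v, G = 4*u^2 + 1.
Coefficients of the second fundamental form: L = 0, M = 2/sqrt(4*u^2 + 4*v^2 + 1), N = 0.
Assemble K = (LN − M²)/(EG − F²) = -4/(16*u^4 + 32*u^2*v^2 + 8*u^2 + 16*v^4 + 8*v^2 + 1). At (u, v) = (-7/2, 9/2): K = -4/17161.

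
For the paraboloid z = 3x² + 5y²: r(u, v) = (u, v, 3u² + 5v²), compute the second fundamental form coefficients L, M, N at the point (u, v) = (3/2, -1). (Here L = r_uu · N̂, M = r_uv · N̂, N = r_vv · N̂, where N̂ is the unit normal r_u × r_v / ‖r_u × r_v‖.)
L = 3*sqrt(182)/91;  M = 0;  N = 5*sqrt(182)/91

Compute the unit normal N̂(u, v) = (-6*u/sqrt(36*u^2 + 100*v^2 + 1), -10*v/sqrt(36*u^2 + 100*v^2 + 1), 1/sqrt(36*u^2 + 100*v^2 + 1)), and the second partials r_uu, r_uv, r_vv. Take dot products:
  L(u, v) = r_uu · N̂ = 6/sqrt(36*u^2 + 100*v^2 + 1),
  M(u, v) = r_uv · N̂ = 0,
  N(u, v) = r_vv · N̂ = 10/sqrt(36*u^2 + 100*v^2 + 1).
Evaluating at (u, v) = (3/2, -1):
  L = 3*sqrt(182)/91, M = 0, N = 5*sqrt(182)/91.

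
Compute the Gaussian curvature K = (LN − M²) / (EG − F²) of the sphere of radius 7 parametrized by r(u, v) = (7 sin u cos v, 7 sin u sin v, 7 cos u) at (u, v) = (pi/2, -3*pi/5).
K = 1/49

Coefficients of the first fundamental form: E = 49, F = 0, G = 49*sin(u)^2.
Coefficients of the second fundamental form: L = -7*sin(u)/Abs(sin(u)), M = 0, N = -7*sin(u)^3/Abs(sin(u)).
Assemble K = (LN − M²)/(EG − F²) = 1/49. At (u, v) = (pi/2, -3*pi/5): K = 1/49.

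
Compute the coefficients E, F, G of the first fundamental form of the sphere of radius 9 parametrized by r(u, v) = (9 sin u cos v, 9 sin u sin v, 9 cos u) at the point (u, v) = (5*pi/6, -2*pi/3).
E = 81;  F = 0;  G = 81/4

Partials: r_u = (9*cos(u)*cos(v), 9*sin(v)*cos(u), -9*sin(u)), r_v = (-9*sin(u)*sin(v), 9*sin(u)*cos(v), 0). As functions of (u, v):
  E = r_u · r_u = 81,
  F = r_u · r_v = 0,
  G = r_v · r_v = 81*sin(u)^2.
Evaluating at (u, v) = (5*pi/6, -2*pi/3): E = 81, F = 0, G = 81/4.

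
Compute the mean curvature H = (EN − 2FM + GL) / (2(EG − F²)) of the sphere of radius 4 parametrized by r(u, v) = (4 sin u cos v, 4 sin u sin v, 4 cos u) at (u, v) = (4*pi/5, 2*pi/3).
H = -1/4

With E = 16, F = 0, G = 16*sin(u)^2, L = -4*sin(u)/Abs(sin(u)), M = 0, N = -4*sin(u)^3/Abs(sin(u)), assemble
  H = (EN − 2FM + GL) / (2(EG − F²)) = -sin(u)/(4*Abs(sin(u))).
At (u, v) = (4*pi/5, 2*pi/3): H = -1/4.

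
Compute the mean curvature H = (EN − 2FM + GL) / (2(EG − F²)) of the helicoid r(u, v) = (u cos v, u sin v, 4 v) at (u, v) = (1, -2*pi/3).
H = 0

With E = 1, F = 0, G = u^2 + 16, L = 0, M = -4/sqrt(u^2 + 16), N = 0, assemble
  H = (EN − 2FM + GL) / (2(EG − F²)) = 0.
At (u, v) = (1, -2*pi/3): H = 0.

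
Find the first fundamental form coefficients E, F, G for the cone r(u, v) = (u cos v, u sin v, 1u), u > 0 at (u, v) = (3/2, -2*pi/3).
E = 2;  F = 0;  G = 9/4

Partials: r_u = (cos(v), sin(v), 1), r_v = (-u*sin(v), u*cos(v), 0). As functions of (u, v):
  E = r_u · r_u = 2,
  F = r_u · r_v = 0,
  G = r_v · r_v = u^2.
Evaluating at (u, v) = (3/2, -2*pi/3): E = 2, F = 0, G = 9/4.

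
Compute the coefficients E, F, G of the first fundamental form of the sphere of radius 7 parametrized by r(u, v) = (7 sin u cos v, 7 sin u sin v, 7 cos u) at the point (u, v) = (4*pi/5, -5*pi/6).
E = 49;  F = 0;  G = 245/8 - 49*sqrt(5)/8

Partials: r_u = (7*cos(u)*cos(v), 7*sin(v)*cos(u), -7*sin(u)), r_v = (-7*sin(u)*sin(v), 7*sin(u)*cos(v), 0). As functions of (u, v):
  E = r_u · r_u = 49,
  F = r_u · r_v = 0,
  G = r_v · r_v = 49*sin(u)^2.
Evaluating at (u, v) = (4*pi/5, -5*pi/6): E = 49, F = 0, G = 245/8 - 49*sqrt(5)/8.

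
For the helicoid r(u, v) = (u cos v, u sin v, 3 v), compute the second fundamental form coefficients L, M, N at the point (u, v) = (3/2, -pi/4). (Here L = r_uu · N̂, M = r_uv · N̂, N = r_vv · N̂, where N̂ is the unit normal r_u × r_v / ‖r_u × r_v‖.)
L = 0;  M = -2*sqrt(5)/5;  N = 0

Compute the unit normal N̂(u, v) = (3*sin(v)/sqrt(u^2 + 9), -3*cos(v)/sqrt(u^2 + 9), u/sqrt(u^2 + 9)), and the second partials r_uu, r_uv, r_vv. Take dot products:
  L(u, v) = r_uu · N̂ = 0,
  M(u, v) = r_uv · N̂ = -3/sqrt(u^2 + 9),
  N(u, v) = r_vv · N̂ = 0.
Evaluating at (u, v) = (3/2, -pi/4):
  L = 0, M = -2*sqrt(5)/5, N = 0.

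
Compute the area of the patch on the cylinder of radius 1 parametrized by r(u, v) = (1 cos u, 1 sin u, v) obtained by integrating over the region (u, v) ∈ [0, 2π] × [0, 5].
Area = 10*pi

Area = ∫∫ √(EG − F²) du dv with √(EG − F²) = 1. Integrating over [0, 2π] × [0, 5] gives 10*pi.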